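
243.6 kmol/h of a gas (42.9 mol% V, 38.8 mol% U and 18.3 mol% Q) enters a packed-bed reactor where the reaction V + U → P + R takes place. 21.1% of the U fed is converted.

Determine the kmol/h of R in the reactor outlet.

U reacted = 0.211 × 94.52 = 19.94 kmol/h; ν_U = −1, so ξ = 19.94/1 = 19.94 kmol/h.
Outlet amounts (n = n₀ + ν ξ):
  V: 104.5 − 1(19.94) = 84.56
  U: 94.52 − 1(19.94) = 74.57
  P: 0 + 1(19.94) = 19.94
  R: 0 + 1(19.94) = 19.94
  Q: 44.58 (inert)

19.9 kmol/h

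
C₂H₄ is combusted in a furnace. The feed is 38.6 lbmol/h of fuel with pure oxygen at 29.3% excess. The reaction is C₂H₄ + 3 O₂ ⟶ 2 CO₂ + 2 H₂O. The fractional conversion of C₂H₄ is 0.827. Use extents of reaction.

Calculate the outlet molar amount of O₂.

Stoichiometric O₂ = 3 × 38.6 = 115.8 lbmol/h; O₂ fed = 115.8 × 1.293 = 149.7 lbmol/h.
Fuel reacted = 0.827 × 38.6 → ξ = 31.92 lbmol/h.
Outlet (n = n₀ + ν ξ):
  C₂H₄: 38.6 − 1(31.92) = 6.678
  O₂: 149.7 − 3(31.92) = 53.96
  CO₂: 0 + 2(31.92) = 63.84
  H₂O: 0 + 2(31.92) = 63.84

54 lbmol/h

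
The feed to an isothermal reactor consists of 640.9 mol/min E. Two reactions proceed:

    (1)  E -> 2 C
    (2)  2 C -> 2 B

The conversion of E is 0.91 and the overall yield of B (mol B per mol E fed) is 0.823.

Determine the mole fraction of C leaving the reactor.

0.522

Conversion of E: E consumed = 1ξ₁ = 0.91 × 640.9 → ξ₁ = 583.2 mol/min.
Yield of B: 2ξ₂ / 640.9 = 0.823 → ξ₂ = 263.7 mol/min.
Outlet amounts (n = n₀ + Σ ν·ξ):
  E: 640.9 − 1(583.2) = 57.68
  C: 0 + 2(583.2) − 2(263.7) = 639
  B: 0 + 2(263.7) = 527.5
Total out = 1224 mol/min; y_C = 639 / 1224 = 0.522.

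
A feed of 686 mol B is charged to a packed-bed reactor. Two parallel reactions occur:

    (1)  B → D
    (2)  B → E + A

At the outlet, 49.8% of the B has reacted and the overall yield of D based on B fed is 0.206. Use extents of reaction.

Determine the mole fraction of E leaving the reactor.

0.226

Yield of D: 1ξ₁ / 686 = 0.206 → ξ₁ = 141.3 mol.
Conversion of B: 1ξ₁ + 1ξ₂ = 0.498 × 686 = 341.6 → ξ₂ = 200.3 mol.
Outlet amounts (n = n₀ + Σ ν·ξ):
  B: 686 − 1(141.3) − 1(200.3) = 344.4
  D: 0 + 1(141.3) = 141.3
  E: 0 + 1(200.3) = 200.3
  A: 0 + 1(200.3) = 200.3
Total out = 886.3 mol; y_E = 200.3 / 886.3 = 0.226.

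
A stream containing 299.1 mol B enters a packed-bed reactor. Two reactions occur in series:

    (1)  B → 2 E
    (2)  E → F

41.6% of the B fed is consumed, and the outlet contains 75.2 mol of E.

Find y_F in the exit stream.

0.41

Conversion of B: B consumed = 1ξ₁ = 0.416 × 299.1 → ξ₁ = 124.4 mol.
E balance: n_E = 0 + 2ξ₁ − 1ξ₂ = 75.2 → ξ₂ = (2·124.4 − 75.2)/1 = 173.7 mol.
Outlet amounts (n = n₀ + Σ ν·ξ):
  B: 299.1 − 1(124.4) = 174.7
  E: 0 + 2(124.4) − 1(173.7) = 75.2
  F: 0 + 1(173.7) = 173.7
Total out = 423.5 mol; y_F = 173.7 / 423.5 = 0.41.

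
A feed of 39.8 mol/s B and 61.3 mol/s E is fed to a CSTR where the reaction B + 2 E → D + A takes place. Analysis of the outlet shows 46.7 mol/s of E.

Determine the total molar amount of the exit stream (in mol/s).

93.8 mol/s

For E: n = n₀ − 2ξ → 46.7 = 61.3 − 2ξ, giving ξ = 7.3 mol/s.
Outlet amounts (n = n₀ + ν ξ):
  B: 39.8 − 1(7.3) = 32.5
  E: 61.3 − 2(7.3) = 46.7
  D: 0 + 1(7.3) = 7.3
  A: 0 + 1(7.3) = 7.3
Total out = 32.5 + 46.7 + 7.3 + 7.3 = 93.8 mol/s.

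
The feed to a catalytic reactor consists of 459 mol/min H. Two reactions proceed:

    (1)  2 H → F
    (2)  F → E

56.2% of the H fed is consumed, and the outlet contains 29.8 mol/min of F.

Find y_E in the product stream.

0.301

Conversion of H: H consumed = 2ξ₁ = 0.562 × 459 → ξ₁ = 129 mol/min.
F balance: n_F = 0 + 1ξ₁ − 1ξ₂ = 29.8 → ξ₂ = (1·129 − 29.8)/1 = 99.18 mol/min.
Outlet amounts (n = n₀ + Σ ν·ξ):
  H: 459 − 2(129) = 201
  F: 0 + 1(129) − 1(99.18) = 29.8
  E: 0 + 1(99.18) = 99.18
Total out = 330 mol/min; y_E = 99.18 / 330 = 0.3005.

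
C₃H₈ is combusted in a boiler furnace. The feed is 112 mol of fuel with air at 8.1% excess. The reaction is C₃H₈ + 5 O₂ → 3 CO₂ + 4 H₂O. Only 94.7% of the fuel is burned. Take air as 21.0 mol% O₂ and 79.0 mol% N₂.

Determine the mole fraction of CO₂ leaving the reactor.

Stoichiometric O₂ = 5 × 112 = 560 mol; O₂ fed = 560 × 1.081 = 605.4 mol.
N₂ fed = 605.4 × 79/21 = 2277 mol.
Fuel reacted = 0.947 × 112 → ξ = 106.1 mol.
Outlet (n = n₀ + ν ξ):
  C₃H₈: 112 − 1(106.1) = 5.936
  O₂: 605.4 − 5(106.1) = 75.04
  N₂: 2277 (inert)
  CO₂: 0 + 3(106.1) = 318.2
  H₂O: 0 + 4(106.1) = 424.3
Total out = 3101 mol; y_CO₂ = 318.2 / 3101 = 0.1026.

0.103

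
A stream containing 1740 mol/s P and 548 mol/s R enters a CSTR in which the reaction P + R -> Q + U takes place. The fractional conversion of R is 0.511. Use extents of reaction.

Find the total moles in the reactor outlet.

2290 mol/s

R reacted = 0.511 × 548 = 280 mol/s; ν_R = −1, so ξ = 280/1 = 280 mol/s.
Outlet amounts (n = n₀ + ν ξ):
  P: 1740 − 1(280) = 1460
  R: 548 − 1(280) = 268
  Q: 0 + 1(280) = 280
  U: 0 + 1(280) = 280
Total out = 1460 + 268 + 280 + 280 = 2288 mol/s.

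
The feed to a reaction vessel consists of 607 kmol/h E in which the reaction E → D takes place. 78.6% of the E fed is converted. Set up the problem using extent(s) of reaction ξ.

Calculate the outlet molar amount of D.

E reacted = 0.786 × 607 = 477.1 kmol/h; ν_E = −1, so ξ = 477.1/1 = 477.1 kmol/h.
Outlet amounts (n = n₀ + ν ξ):
  E: 607 − 1(477.1) = 129.9
  D: 0 + 1(477.1) = 477.1

477 kmol/h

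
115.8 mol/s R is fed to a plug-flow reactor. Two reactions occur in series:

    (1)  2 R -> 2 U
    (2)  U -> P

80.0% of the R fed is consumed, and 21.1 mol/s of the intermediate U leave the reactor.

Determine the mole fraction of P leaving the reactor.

0.618

Conversion of R: R consumed = 2ξ₁ = 0.8 × 115.8 → ξ₁ = 46.32 mol/s.
U balance: n_U = 0 + 2ξ₁ − 1ξ₂ = 21.1 → ξ₂ = (2·46.32 − 21.1)/1 = 71.54 mol/s.
Outlet amounts (n = n₀ + Σ ν·ξ):
  R: 115.8 − 2(46.32) = 23.16
  U: 0 + 2(46.32) − 1(71.54) = 21.1
  P: 0 + 1(71.54) = 71.54
Total out = 115.8 mol/s; y_P = 71.54 / 115.8 = 0.6178.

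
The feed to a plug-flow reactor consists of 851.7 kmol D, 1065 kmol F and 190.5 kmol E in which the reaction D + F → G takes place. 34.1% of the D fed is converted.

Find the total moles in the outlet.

D reacted = 0.341 × 851.7 = 290.4 kmol; ν_D = −1, so ξ = 290.4/1 = 290.4 kmol.
Outlet amounts (n = n₀ + ν ξ):
  D: 851.7 − 1(290.4) = 561.3
  F: 1065 − 1(290.4) = 774.6
  G: 0 + 1(290.4) = 290.4
  E: 190.5 (inert)
Total out = 561.3 + 774.6 + 290.4 + 190.5 = 1817 kmol.

1820 kmol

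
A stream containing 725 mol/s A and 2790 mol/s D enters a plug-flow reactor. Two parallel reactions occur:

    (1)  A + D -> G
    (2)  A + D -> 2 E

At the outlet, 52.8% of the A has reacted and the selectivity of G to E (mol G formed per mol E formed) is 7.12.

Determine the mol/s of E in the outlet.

Conversion of A: A consumed = 0.528 × 725 = 382.8 mol/s = 1ξ₁ + 1ξ₂.
Selectivity: 1ξ₁ / (2ξ₂) = 7.12 → ξ₁ = 14.24 ξ₂.
Substitute: (1·14.24 + 1) ξ₂ = 382.8 → ξ₂ = 25.12 mol/s, ξ₁ = 357.7 mol/s.
Outlet amounts (n = n₀ + Σ ν·ξ):
  A: 725 − 1(357.7) − 1(25.12) = 342.2
  D: 2790 − 1(357.7) − 1(25.12) = 2407
  G: 0 + 1(357.7) = 357.7
  E: 0 + 2(25.12) = 50.24

50.2 mol/s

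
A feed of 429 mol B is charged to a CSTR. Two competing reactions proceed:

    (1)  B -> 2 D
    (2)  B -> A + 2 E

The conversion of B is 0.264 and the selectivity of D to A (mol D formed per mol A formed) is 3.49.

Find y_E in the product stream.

0.141

Conversion of B: B consumed = 0.264 × 429 = 113.3 mol = 1ξ₁ + 1ξ₂.
Selectivity: 2ξ₁ / (1ξ₂) = 3.49 → ξ₁ = 1.745 ξ₂.
Substitute: (1·1.745 + 1) ξ₂ = 113.3 → ξ₂ = 41.26 mol, ξ₁ = 72 mol.
Outlet amounts (n = n₀ + Σ ν·ξ):
  B: 429 − 1(72) − 1(41.26) = 315.7
  D: 0 + 2(72) = 144
  A: 0 + 1(41.26) = 41.26
  E: 0 + 2(41.26) = 82.52
Total out = 583.5 mol; y_E = 82.52 / 583.5 = 0.1414.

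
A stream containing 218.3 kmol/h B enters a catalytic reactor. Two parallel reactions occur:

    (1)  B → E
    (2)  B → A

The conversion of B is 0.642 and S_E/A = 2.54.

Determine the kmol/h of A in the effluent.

Conversion of B: B consumed = 0.642 × 218.3 = 140.1 kmol/h = 1ξ₁ + 1ξ₂.
Selectivity: 1ξ₁ / (1ξ₂) = 2.54 → ξ₁ = 2.54 ξ₂.
Substitute: (1·2.54 + 1) ξ₂ = 140.1 → ξ₂ = 39.59 kmol/h, ξ₁ = 100.6 kmol/h.
Outlet amounts (n = n₀ + Σ ν·ξ):
  B: 218.3 − 1(100.6) − 1(39.59) = 78.15
  E: 0 + 1(100.6) = 100.6
  A: 0 + 1(39.59) = 39.59

39.6 kmol/h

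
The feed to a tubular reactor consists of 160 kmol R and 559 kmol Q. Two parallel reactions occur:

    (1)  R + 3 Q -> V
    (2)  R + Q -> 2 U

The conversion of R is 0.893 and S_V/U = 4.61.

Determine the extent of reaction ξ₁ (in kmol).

Conversion of R: R consumed = 0.893 × 160 = 142.9 kmol = 1ξ₁ + 1ξ₂.
Selectivity: 1ξ₁ / (2ξ₂) = 4.61 → ξ₁ = 9.22 ξ₂.
Substitute: (1·9.22 + 1) ξ₂ = 142.9 → ξ₂ = 13.98 kmol, ξ₁ = 128.9 kmol.
Outlet amounts (n = n₀ + Σ ν·ξ):
  R: 160 − 1(128.9) − 1(13.98) = 17.12
  Q: 559 − 3(128.9) − 1(13.98) = 158.3
  V: 0 + 1(128.9) = 128.9
  U: 0 + 2(13.98) = 27.96

ξ₁ = 129 kmol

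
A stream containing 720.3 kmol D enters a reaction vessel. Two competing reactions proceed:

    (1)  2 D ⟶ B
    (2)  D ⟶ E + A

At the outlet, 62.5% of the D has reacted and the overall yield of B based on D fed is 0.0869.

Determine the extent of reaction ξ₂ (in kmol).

ξ₂ = 325 kmol

Yield of B: 1ξ₁ / 720.3 = 0.0869 → ξ₁ = 62.59 kmol.
Conversion of D: 2ξ₁ + 1ξ₂ = 0.625 × 720.3 = 450.2 → ξ₂ = 325 kmol.
Outlet amounts (n = n₀ + Σ ν·ξ):
  D: 720.3 − 2(62.59) − 1(325) = 270.1
  B: 0 + 1(62.59) = 62.59
  E: 0 + 1(325) = 325
  A: 0 + 1(325) = 325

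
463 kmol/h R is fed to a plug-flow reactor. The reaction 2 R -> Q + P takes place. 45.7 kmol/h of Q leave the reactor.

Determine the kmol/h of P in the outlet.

45.7 kmol/h

For Q: n = n₀ + 1ξ → 45.7 = 0 + 1ξ, giving ξ = 45.7 kmol/h.
Outlet amounts (n = n₀ + ν ξ):
  R: 463 − 2(45.7) = 371.6
  Q: 0 + 1(45.7) = 45.7
  P: 0 + 1(45.7) = 45.7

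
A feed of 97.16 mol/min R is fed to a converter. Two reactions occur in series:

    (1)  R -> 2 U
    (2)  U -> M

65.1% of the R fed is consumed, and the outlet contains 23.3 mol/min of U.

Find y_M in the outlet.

0.643

Conversion of R: R consumed = 1ξ₁ = 0.651 × 97.16 → ξ₁ = 63.25 mol/min.
U balance: n_U = 0 + 2ξ₁ − 1ξ₂ = 23.3 → ξ₂ = (2·63.25 − 23.3)/1 = 103.2 mol/min.
Outlet amounts (n = n₀ + Σ ν·ξ):
  R: 97.16 − 1(63.25) = 33.91
  U: 0 + 2(63.25) − 1(103.2) = 23.3
  M: 0 + 1(103.2) = 103.2
Total out = 160.4 mol/min; y_M = 103.2 / 160.4 = 0.6434.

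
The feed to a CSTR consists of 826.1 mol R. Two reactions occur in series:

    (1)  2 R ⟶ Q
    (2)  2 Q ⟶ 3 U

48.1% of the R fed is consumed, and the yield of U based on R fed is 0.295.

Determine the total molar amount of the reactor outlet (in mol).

Conversion of R: R consumed = 2ξ₁ = 0.481 × 826.1 → ξ₁ = 198.7 mol.
Yield of U: 3ξ₂ / 826.1 = 0.295 → ξ₂ = 81.23 mol.
Outlet amounts (n = n₀ + Σ ν·ξ):
  R: 826.1 − 2(198.7) = 428.7
  Q: 0 + 1(198.7) − 2(81.23) = 36.21
  U: 0 + 3(81.23) = 243.7
Total out = 428.7 + 36.21 + 243.7 = 708.7 mol.

709 mol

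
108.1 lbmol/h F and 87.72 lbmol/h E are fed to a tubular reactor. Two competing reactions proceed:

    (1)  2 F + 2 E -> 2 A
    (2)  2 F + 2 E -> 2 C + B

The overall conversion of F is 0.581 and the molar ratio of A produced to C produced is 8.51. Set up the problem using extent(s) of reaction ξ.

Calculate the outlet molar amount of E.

Conversion of F: F consumed = 0.581 × 108.1 = 62.81 lbmol/h = 2ξ₁ + 2ξ₂.
Selectivity: 2ξ₁ / (2ξ₂) = 8.51 → ξ₁ = 8.51 ξ₂.
Substitute: (2·8.51 + 2) ξ₂ = 62.81 → ξ₂ = 3.302 lbmol/h, ξ₁ = 28.1 lbmol/h.
Outlet amounts (n = n₀ + Σ ν·ξ):
  F: 108.1 − 2(28.1) − 2(3.302) = 45.29
  E: 87.72 − 2(28.1) − 2(3.302) = 24.91
  A: 0 + 2(28.1) = 56.2
  C: 0 + 2(3.302) = 6.604
  B: 0 + 1(3.302) = 3.302

24.9 lbmol/h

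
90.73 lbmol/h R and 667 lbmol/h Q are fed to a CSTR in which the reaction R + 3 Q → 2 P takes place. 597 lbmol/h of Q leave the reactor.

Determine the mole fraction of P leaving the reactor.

0.0656

For Q: n = n₀ − 3ξ → 597 = 667 − 3ξ, giving ξ = 23.33 lbmol/h.
Outlet amounts (n = n₀ + ν ξ):
  R: 90.73 − 1(23.33) = 67.4
  Q: 667 − 3(23.33) = 597
  P: 0 + 2(23.33) = 46.67
Total out = 711.1 lbmol/h; y_P = 46.67 / 711.1 = 0.06563.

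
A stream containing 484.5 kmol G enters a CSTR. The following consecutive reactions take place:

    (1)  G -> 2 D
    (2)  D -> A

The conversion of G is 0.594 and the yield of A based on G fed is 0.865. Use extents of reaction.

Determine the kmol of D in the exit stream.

156 kmol

Conversion of G: G consumed = 1ξ₁ = 0.594 × 484.5 → ξ₁ = 287.8 kmol.
Yield of A: 1ξ₂ / 484.5 = 0.865 → ξ₂ = 419.1 kmol.
Outlet amounts (n = n₀ + Σ ν·ξ):
  G: 484.5 − 1(287.8) = 196.7
  D: 0 + 2(287.8) − 1(419.1) = 156.5
  A: 0 + 1(419.1) = 419.1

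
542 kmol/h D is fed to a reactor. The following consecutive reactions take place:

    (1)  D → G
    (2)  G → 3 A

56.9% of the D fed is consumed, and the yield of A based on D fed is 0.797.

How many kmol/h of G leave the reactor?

Conversion of D: D consumed = 1ξ₁ = 0.569 × 542 → ξ₁ = 308.4 kmol/h.
Yield of A: 3ξ₂ / 542 = 0.797 → ξ₂ = 144 kmol/h.
Outlet amounts (n = n₀ + Σ ν·ξ):
  D: 542 − 1(308.4) = 233.6
  G: 0 + 1(308.4) − 1(144) = 164.4
  A: 0 + 3(144) = 432

164 kmol/h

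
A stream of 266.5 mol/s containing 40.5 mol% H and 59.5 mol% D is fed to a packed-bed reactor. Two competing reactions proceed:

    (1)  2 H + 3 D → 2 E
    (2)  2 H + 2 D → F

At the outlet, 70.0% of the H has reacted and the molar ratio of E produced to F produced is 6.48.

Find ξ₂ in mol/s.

ξ₂ = 8.91 mol/s

Conversion of H: H consumed = 0.7 × 107.9 = 75.55 mol/s = 2ξ₁ + 2ξ₂.
Selectivity: 2ξ₁ / (1ξ₂) = 6.48 → ξ₁ = 3.24 ξ₂.
Substitute: (2·3.24 + 2) ξ₂ = 75.55 → ξ₂ = 8.91 mol/s, ξ₁ = 28.87 mol/s.
Outlet amounts (n = n₀ + Σ ν·ξ):
  H: 107.9 − 2(28.87) − 2(8.91) = 32.38
  D: 158.6 − 3(28.87) − 2(8.91) = 54.15
  E: 0 + 2(28.87) = 57.73
  F: 0 + 1(8.91) = 8.91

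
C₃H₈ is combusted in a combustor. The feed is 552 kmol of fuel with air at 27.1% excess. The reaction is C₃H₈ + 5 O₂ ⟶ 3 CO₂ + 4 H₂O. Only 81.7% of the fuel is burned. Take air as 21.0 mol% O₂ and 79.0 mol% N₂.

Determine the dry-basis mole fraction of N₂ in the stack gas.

0.83

Stoichiometric O₂ = 5 × 552 = 2760 kmol; O₂ fed = 2760 × 1.271 = 3508 kmol.
N₂ fed = 3508 × 79/21 = 13200 kmol.
Fuel reacted = 0.817 × 552 → ξ = 451 kmol.
Outlet (n = n₀ + ν ξ):
  C₃H₈: 552 − 1(451) = 101
  O₂: 3508 − 5(451) = 1253
  N₂: 13200 (inert)
  CO₂: 0 + 3(451) = 1353
  H₂O: 0 + 4(451) = 1804
Dry total = 15900 kmol; y_N₂ (dry) = 13200 / 15900 = 0.8298.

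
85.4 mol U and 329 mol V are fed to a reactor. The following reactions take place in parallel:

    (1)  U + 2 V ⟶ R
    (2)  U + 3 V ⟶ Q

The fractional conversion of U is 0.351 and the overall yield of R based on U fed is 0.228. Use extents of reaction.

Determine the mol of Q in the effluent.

10.5 mol

Yield of R: 1ξ₁ / 85.4 = 0.228 → ξ₁ = 19.47 mol.
Conversion of U: 1ξ₁ + 1ξ₂ = 0.351 × 85.4 = 29.98 → ξ₂ = 10.5 mol.
Outlet amounts (n = n₀ + Σ ν·ξ):
  U: 85.4 − 1(19.47) − 1(10.5) = 55.42
  V: 329 − 2(19.47) − 3(10.5) = 258.5
  R: 0 + 1(19.47) = 19.47
  Q: 0 + 1(10.5) = 10.5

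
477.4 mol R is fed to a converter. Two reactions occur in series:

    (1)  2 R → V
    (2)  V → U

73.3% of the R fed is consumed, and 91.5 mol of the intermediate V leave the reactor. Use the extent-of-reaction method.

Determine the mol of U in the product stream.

Conversion of R: R consumed = 2ξ₁ = 0.733 × 477.4 → ξ₁ = 175 mol.
V balance: n_V = 0 + 1ξ₁ − 1ξ₂ = 91.5 → ξ₂ = (1·175 − 91.5)/1 = 83.47 mol.
Outlet amounts (n = n₀ + Σ ν·ξ):
  R: 477.4 − 2(175) = 127.5
  V: 0 + 1(175) − 1(83.47) = 91.5
  U: 0 + 1(83.47) = 83.47

83.5 mol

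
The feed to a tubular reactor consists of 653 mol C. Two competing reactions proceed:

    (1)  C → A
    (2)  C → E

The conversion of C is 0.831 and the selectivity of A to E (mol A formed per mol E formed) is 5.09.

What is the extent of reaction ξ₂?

Conversion of C: C consumed = 0.831 × 653 = 542.6 mol = 1ξ₁ + 1ξ₂.
Selectivity: 1ξ₁ / (1ξ₂) = 5.09 → ξ₁ = 5.09 ξ₂.
Substitute: (1·5.09 + 1) ξ₂ = 542.6 → ξ₂ = 89.1 mol, ξ₁ = 453.5 mol.
Outlet amounts (n = n₀ + Σ ν·ξ):
  C: 653 − 1(453.5) − 1(89.1) = 110.4
  A: 0 + 1(453.5) = 453.5
  E: 0 + 1(89.1) = 89.1

ξ₂ = 89.1 mol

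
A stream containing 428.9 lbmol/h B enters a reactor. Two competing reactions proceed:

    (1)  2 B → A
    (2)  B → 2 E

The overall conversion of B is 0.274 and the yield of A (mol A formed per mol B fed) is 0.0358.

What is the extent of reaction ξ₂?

ξ₂ = 86.8 lbmol/h

Yield of A: 1ξ₁ / 428.9 = 0.0358 → ξ₁ = 15.35 lbmol/h.
Conversion of B: 2ξ₁ + 1ξ₂ = 0.274 × 428.9 = 117.5 → ξ₂ = 86.81 lbmol/h.
Outlet amounts (n = n₀ + Σ ν·ξ):
  B: 428.9 − 2(15.35) − 1(86.81) = 311.4
  A: 0 + 1(15.35) = 15.35
  E: 0 + 2(86.81) = 173.6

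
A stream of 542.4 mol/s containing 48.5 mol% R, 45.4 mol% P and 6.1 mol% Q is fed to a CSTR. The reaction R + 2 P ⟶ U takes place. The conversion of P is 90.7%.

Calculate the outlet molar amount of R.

151 mol/s

P reacted = 0.907 × 246.2 = 223.3 mol/s; ν_P = −2, so ξ = 223.3/2 = 111.7 mol/s.
Outlet amounts (n = n₀ + ν ξ):
  R: 263.1 − 1(111.7) = 151.4
  P: 246.2 − 2(111.7) = 22.9
  U: 0 + 1(111.7) = 111.7
  Q: 33.09 (inert)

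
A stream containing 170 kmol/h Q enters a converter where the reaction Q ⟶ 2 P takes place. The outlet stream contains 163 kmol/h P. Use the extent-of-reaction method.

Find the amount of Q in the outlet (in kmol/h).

88.5 kmol/h

For P: n = n₀ + 2ξ → 163 = 0 + 2ξ, giving ξ = 81.5 kmol/h.
Outlet amounts (n = n₀ + ν ξ):
  Q: 170 − 1(81.5) = 88.5
  P: 0 + 2(81.5) = 163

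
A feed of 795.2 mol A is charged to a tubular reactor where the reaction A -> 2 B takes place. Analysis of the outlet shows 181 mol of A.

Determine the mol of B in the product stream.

For A: n = n₀ − 1ξ → 181 = 795.2 − 1ξ, giving ξ = 614.2 mol.
Outlet amounts (n = n₀ + ν ξ):
  A: 795.2 − 1(614.2) = 181
  B: 0 + 2(614.2) = 1228

1230 mol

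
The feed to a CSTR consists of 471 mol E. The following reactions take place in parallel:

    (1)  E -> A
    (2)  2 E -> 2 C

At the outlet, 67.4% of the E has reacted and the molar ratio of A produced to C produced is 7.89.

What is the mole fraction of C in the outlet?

Conversion of E: E consumed = 0.674 × 471 = 317.5 mol = 1ξ₁ + 2ξ₂.
Selectivity: 1ξ₁ / (2ξ₂) = 7.89 → ξ₁ = 15.78 ξ₂.
Substitute: (1·15.78 + 2) ξ₂ = 317.5 → ξ₂ = 17.85 mol, ξ₁ = 281.7 mol.
Outlet amounts (n = n₀ + Σ ν·ξ):
  E: 471 − 1(281.7) − 2(17.85) = 153.5
  A: 0 + 1(281.7) = 281.7
  C: 0 + 2(17.85) = 35.71
Total out = 471 mol; y_C = 35.71 / 471 = 0.07582.

0.0758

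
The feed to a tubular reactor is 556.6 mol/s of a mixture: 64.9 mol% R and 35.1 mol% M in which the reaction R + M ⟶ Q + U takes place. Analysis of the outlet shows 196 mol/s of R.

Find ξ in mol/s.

For R: n = n₀ − 1ξ → 196 = 361.2 − 1ξ, giving ξ = 165.2 mol/s.
Outlet amounts (n = n₀ + ν ξ):
  R: 361.2 − 1(165.2) = 196
  M: 195.4 − 1(165.2) = 30.13
  Q: 0 + 1(165.2) = 165.2
  U: 0 + 1(165.2) = 165.2

ξ = 165 mol/s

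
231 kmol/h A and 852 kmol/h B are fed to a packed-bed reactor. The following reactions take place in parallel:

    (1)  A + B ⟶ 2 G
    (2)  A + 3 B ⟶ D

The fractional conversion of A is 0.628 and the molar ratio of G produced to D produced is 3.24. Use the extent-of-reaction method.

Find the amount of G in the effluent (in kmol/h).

Conversion of A: A consumed = 0.628 × 231 = 145.1 kmol/h = 1ξ₁ + 1ξ₂.
Selectivity: 2ξ₁ / (1ξ₂) = 3.24 → ξ₁ = 1.62 ξ₂.
Substitute: (1·1.62 + 1) ξ₂ = 145.1 → ξ₂ = 55.37 kmol/h, ξ₁ = 89.7 kmol/h.
Outlet amounts (n = n₀ + Σ ν·ξ):
  A: 231 − 1(89.7) − 1(55.37) = 85.93
  B: 852 − 1(89.7) − 3(55.37) = 596.2
  G: 0 + 2(89.7) = 179.4
  D: 0 + 1(55.37) = 55.37

179 kmol/h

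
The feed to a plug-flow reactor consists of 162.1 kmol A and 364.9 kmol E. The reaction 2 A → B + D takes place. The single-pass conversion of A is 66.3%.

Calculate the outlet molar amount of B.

A reacted = 0.663 × 162.1 = 107.5 kmol; ν_A = −2, so ξ = 107.5/2 = 53.74 kmol.
Outlet amounts (n = n₀ + ν ξ):
  A: 162.1 − 2(53.74) = 54.63
  B: 0 + 1(53.74) = 53.74
  D: 0 + 1(53.74) = 53.74
  E: 364.9 (inert)

53.7 kmol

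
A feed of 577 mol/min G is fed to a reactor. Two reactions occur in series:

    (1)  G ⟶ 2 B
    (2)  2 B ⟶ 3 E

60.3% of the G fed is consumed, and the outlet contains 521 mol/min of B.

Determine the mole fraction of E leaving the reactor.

Conversion of G: G consumed = 1ξ₁ = 0.603 × 577 → ξ₁ = 347.9 mol/min.
B balance: n_B = 0 + 2ξ₁ − 2ξ₂ = 521 → ξ₂ = (2·347.9 − 521)/2 = 87.43 mol/min.
Outlet amounts (n = n₀ + Σ ν·ξ):
  G: 577 − 1(347.9) = 229.1
  B: 0 + 2(347.9) − 2(87.43) = 521
  E: 0 + 3(87.43) = 262.3
Total out = 1012 mol/min; y_E = 262.3 / 1012 = 0.2591.

0.259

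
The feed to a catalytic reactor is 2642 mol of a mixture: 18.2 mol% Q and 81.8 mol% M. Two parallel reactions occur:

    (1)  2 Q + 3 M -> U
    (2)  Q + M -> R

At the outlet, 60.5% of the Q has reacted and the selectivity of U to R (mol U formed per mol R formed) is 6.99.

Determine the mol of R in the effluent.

19.4 mol

Conversion of Q: Q consumed = 0.605 × 480.8 = 290.9 mol = 2ξ₁ + 1ξ₂.
Selectivity: 1ξ₁ / (1ξ₂) = 6.99 → ξ₁ = 6.99 ξ₂.
Substitute: (2·6.99 + 1) ξ₂ = 290.9 → ξ₂ = 19.42 mol, ξ₁ = 135.7 mol.
Outlet amounts (n = n₀ + Σ ν·ξ):
  Q: 480.8 − 2(135.7) − 1(19.42) = 189.9
  M: 2161 − 3(135.7) − 1(19.42) = 1735
  U: 0 + 1(135.7) = 135.7
  R: 0 + 1(19.42) = 19.42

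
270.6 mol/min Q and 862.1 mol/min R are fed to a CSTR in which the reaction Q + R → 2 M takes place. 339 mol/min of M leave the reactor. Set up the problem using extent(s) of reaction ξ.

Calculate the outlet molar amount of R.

693 mol/min

For M: n = n₀ + 2ξ → 339 = 0 + 2ξ, giving ξ = 169.5 mol/min.
Outlet amounts (n = n₀ + ν ξ):
  Q: 270.6 − 1(169.5) = 101.1
  R: 862.1 − 1(169.5) = 692.6
  M: 0 + 2(169.5) = 339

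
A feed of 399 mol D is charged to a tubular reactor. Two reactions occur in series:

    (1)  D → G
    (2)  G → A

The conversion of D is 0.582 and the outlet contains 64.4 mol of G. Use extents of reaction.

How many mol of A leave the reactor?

168 mol

Conversion of D: D consumed = 1ξ₁ = 0.582 × 399 → ξ₁ = 232.2 mol.
G balance: n_G = 0 + 1ξ₁ − 1ξ₂ = 64.4 → ξ₂ = (1·232.2 − 64.4)/1 = 167.8 mol.
Outlet amounts (n = n₀ + Σ ν·ξ):
  D: 399 − 1(232.2) = 166.8
  G: 0 + 1(232.2) − 1(167.8) = 64.4
  A: 0 + 1(167.8) = 167.8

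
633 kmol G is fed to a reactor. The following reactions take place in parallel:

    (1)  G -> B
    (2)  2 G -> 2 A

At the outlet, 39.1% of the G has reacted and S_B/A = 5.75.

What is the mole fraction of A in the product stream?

Conversion of G: G consumed = 0.391 × 633 = 247.5 kmol = 1ξ₁ + 2ξ₂.
Selectivity: 1ξ₁ / (2ξ₂) = 5.75 → ξ₁ = 11.5 ξ₂.
Substitute: (1·11.5 + 2) ξ₂ = 247.5 → ξ₂ = 18.33 kmol, ξ₁ = 210.8 kmol.
Outlet amounts (n = n₀ + Σ ν·ξ):
  G: 633 − 1(210.8) − 2(18.33) = 385.5
  B: 0 + 1(210.8) = 210.8
  A: 0 + 2(18.33) = 36.67
Total out = 633 kmol; y_A = 36.67 / 633 = 0.05793.

0.0579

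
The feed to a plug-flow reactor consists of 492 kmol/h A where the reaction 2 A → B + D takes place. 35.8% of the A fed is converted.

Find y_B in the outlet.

A reacted = 0.358 × 492 = 176.1 kmol/h; ν_A = −2, so ξ = 176.1/2 = 88.07 kmol/h.
Outlet amounts (n = n₀ + ν ξ):
  A: 492 − 2(88.07) = 315.9
  B: 0 + 1(88.07) = 88.07
  D: 0 + 1(88.07) = 88.07
Total out = 492 kmol/h; y_B = 88.07 / 492 = 0.179.

0.179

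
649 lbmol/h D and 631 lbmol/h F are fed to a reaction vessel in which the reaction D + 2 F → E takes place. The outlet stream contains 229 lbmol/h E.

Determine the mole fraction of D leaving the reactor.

For E: n = n₀ + 1ξ → 229 = 0 + 1ξ, giving ξ = 229 lbmol/h.
Outlet amounts (n = n₀ + ν ξ):
  D: 649 − 1(229) = 420
  F: 631 − 2(229) = 173
  E: 0 + 1(229) = 229
Total out = 822 lbmol/h; y_D = 420 / 822 = 0.5109.

0.511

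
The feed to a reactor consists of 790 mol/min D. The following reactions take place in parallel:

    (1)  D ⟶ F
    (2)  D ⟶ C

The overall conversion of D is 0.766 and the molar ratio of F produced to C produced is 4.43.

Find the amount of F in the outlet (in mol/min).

Conversion of D: D consumed = 0.766 × 790 = 605.1 mol/min = 1ξ₁ + 1ξ₂.
Selectivity: 1ξ₁ / (1ξ₂) = 4.43 → ξ₁ = 4.43 ξ₂.
Substitute: (1·4.43 + 1) ξ₂ = 605.1 → ξ₂ = 111.4 mol/min, ξ₁ = 493.7 mol/min.
Outlet amounts (n = n₀ + Σ ν·ξ):
  D: 790 − 1(493.7) − 1(111.4) = 184.9
  F: 0 + 1(493.7) = 493.7
  C: 0 + 1(111.4) = 111.4

494 mol/min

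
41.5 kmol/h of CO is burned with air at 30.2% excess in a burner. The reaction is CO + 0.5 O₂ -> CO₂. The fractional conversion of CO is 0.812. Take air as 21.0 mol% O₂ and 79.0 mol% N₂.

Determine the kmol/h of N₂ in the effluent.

102 kmol/h

Stoichiometric O₂ = 0.5 × 41.5 = 20.75 kmol/h; O₂ fed = 20.75 × 1.302 = 27.02 kmol/h.
N₂ fed = 27.02 × 79/21 = 101.6 kmol/h.
Fuel reacted = 0.812 × 41.5 → ξ = 33.7 kmol/h.
Outlet (n = n₀ + ν ξ):
  CO: 41.5 − 1(33.7) = 7.802
  O₂: 27.02 − 0.5(33.7) = 10.17
  N₂: 101.6 (inert)
  CO₂: 0 + 1(33.7) = 33.7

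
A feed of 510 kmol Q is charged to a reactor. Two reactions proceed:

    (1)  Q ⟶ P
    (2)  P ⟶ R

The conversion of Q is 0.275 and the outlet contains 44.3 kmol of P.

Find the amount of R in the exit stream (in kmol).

96 kmol

Conversion of Q: Q consumed = 1ξ₁ = 0.275 × 510 → ξ₁ = 140.2 kmol.
P balance: n_P = 0 + 1ξ₁ − 1ξ₂ = 44.3 → ξ₂ = (1·140.2 − 44.3)/1 = 95.95 kmol.
Outlet amounts (n = n₀ + Σ ν·ξ):
  Q: 510 − 1(140.2) = 369.8
  P: 0 + 1(140.2) − 1(95.95) = 44.3
  R: 0 + 1(95.95) = 95.95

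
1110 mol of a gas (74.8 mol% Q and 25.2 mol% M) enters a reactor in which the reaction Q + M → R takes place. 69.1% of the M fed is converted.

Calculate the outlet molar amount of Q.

637 mol

M reacted = 0.691 × 279.7 = 193.3 mol; ν_M = −1, so ξ = 193.3/1 = 193.3 mol.
Outlet amounts (n = n₀ + ν ξ):
  Q: 830.3 − 1(193.3) = 637
  M: 279.7 − 1(193.3) = 86.43
  R: 0 + 1(193.3) = 193.3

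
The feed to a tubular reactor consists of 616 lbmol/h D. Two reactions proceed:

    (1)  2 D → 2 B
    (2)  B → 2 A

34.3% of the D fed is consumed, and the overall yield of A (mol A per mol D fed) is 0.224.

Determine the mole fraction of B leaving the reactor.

Conversion of D: D consumed = 2ξ₁ = 0.343 × 616 → ξ₁ = 105.6 lbmol/h.
Yield of A: 2ξ₂ / 616 = 0.224 → ξ₂ = 68.99 lbmol/h.
Outlet amounts (n = n₀ + Σ ν·ξ):
  D: 616 − 2(105.6) = 404.7
  B: 0 + 2(105.6) − 1(68.99) = 142.3
  A: 0 + 2(68.99) = 138
Total out = 685 lbmol/h; y_B = 142.3 / 685 = 0.2077.

0.208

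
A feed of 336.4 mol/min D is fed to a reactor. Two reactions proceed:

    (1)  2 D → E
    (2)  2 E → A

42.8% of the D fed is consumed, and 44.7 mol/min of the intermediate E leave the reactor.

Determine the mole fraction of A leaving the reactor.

0.0544

Conversion of D: D consumed = 2ξ₁ = 0.428 × 336.4 → ξ₁ = 71.99 mol/min.
E balance: n_E = 0 + 1ξ₁ − 2ξ₂ = 44.7 → ξ₂ = (1·71.99 − 44.7)/2 = 13.64 mol/min.
Outlet amounts (n = n₀ + Σ ν·ξ):
  D: 336.4 − 2(71.99) = 192.4
  E: 0 + 1(71.99) − 2(13.64) = 44.7
  A: 0 + 1(13.64) = 13.64
Total out = 250.8 mol/min; y_A = 13.64 / 250.8 = 0.05441.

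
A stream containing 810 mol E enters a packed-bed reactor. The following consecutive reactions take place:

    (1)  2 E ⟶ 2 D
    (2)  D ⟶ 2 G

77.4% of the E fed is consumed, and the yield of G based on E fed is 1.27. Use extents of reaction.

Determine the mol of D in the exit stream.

Conversion of E: E consumed = 2ξ₁ = 0.774 × 810 → ξ₁ = 313.5 mol.
Yield of G: 2ξ₂ / 810 = 1.27 → ξ₂ = 514.4 mol.
Outlet amounts (n = n₀ + Σ ν·ξ):
  E: 810 − 2(313.5) = 183.1
  D: 0 + 2(313.5) − 1(514.4) = 112.6
  G: 0 + 2(514.4) = 1029

113 mol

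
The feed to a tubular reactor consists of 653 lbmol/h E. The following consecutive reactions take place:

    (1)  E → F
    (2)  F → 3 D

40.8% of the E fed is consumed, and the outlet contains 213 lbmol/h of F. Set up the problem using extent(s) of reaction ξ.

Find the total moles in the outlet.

Conversion of E: E consumed = 1ξ₁ = 0.408 × 653 → ξ₁ = 266.4 lbmol/h.
F balance: n_F = 0 + 1ξ₁ − 1ξ₂ = 213 → ξ₂ = (1·266.4 − 213)/1 = 53.42 lbmol/h.
Outlet amounts (n = n₀ + Σ ν·ξ):
  E: 653 − 1(266.4) = 386.6
  F: 0 + 1(266.4) − 1(53.42) = 213
  D: 0 + 3(53.42) = 160.3
Total out = 386.6 + 213 + 160.3 = 759.8 lbmol/h.

760 lbmol/h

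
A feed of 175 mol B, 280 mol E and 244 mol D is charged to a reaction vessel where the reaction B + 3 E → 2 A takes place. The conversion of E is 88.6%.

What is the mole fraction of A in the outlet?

0.31

E reacted = 0.886 × 280 = 248.1 mol; ν_E = −3, so ξ = 248.1/3 = 82.69 mol.
Outlet amounts (n = n₀ + ν ξ):
  B: 175 − 1(82.69) = 92.31
  E: 280 − 3(82.69) = 31.92
  A: 0 + 2(82.69) = 165.4
  D: 244 (inert)
Total out = 533.6 mol; y_A = 165.4 / 533.6 = 0.3099.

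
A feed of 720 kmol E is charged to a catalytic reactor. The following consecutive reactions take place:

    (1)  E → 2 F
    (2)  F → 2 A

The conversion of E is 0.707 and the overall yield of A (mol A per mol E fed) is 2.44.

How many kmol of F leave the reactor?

140 kmol

Conversion of E: E consumed = 1ξ₁ = 0.707 × 720 → ξ₁ = 509 kmol.
Yield of A: 2ξ₂ / 720 = 2.44 → ξ₂ = 878.4 kmol.
Outlet amounts (n = n₀ + Σ ν·ξ):
  E: 720 − 1(509) = 211
  F: 0 + 2(509) − 1(878.4) = 139.7
  A: 0 + 2(878.4) = 1757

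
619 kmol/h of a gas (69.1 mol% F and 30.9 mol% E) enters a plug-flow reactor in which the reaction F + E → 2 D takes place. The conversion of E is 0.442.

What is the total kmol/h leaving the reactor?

619 kmol/h

E reacted = 0.442 × 191.3 = 84.54 kmol/h; ν_E = −1, so ξ = 84.54/1 = 84.54 kmol/h.
Outlet amounts (n = n₀ + ν ξ):
  F: 427.7 − 1(84.54) = 343.2
  E: 191.3 − 1(84.54) = 106.7
  D: 0 + 2(84.54) = 169.1
Total out = 343.2 + 106.7 + 169.1 = 619 kmol/h.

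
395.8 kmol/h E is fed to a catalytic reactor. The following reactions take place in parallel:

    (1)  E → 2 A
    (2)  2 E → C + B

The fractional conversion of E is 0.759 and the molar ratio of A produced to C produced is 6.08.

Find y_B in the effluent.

Conversion of E: E consumed = 0.759 × 395.8 = 300.4 kmol/h = 1ξ₁ + 2ξ₂.
Selectivity: 2ξ₁ / (1ξ₂) = 6.08 → ξ₁ = 3.04 ξ₂.
Substitute: (1·3.04 + 2) ξ₂ = 300.4 → ξ₂ = 59.61 kmol/h, ξ₁ = 181.2 kmol/h.
Outlet amounts (n = n₀ + Σ ν·ξ):
  E: 395.8 − 1(181.2) − 2(59.61) = 95.39
  A: 0 + 2(181.2) = 362.4
  C: 0 + 1(59.61) = 59.61
  B: 0 + 1(59.61) = 59.61
Total out = 577 kmol/h; y_B = 59.61 / 577 = 0.1033.

0.103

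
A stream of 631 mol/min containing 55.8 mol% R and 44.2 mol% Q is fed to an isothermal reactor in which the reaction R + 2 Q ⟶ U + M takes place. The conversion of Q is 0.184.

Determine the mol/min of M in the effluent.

25.7 mol/min

Q reacted = 0.184 × 278.9 = 51.32 mol/min; ν_Q = −2, so ξ = 51.32/2 = 25.66 mol/min.
Outlet amounts (n = n₀ + ν ξ):
  R: 352.1 − 1(25.66) = 326.4
  Q: 278.9 − 2(25.66) = 227.6
  U: 0 + 1(25.66) = 25.66
  M: 0 + 1(25.66) = 25.66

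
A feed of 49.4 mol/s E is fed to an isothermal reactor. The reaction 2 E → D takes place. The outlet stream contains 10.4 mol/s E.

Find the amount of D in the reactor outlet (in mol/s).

For E: n = n₀ − 2ξ → 10.4 = 49.4 − 2ξ, giving ξ = 19.5 mol/s.
Outlet amounts (n = n₀ + ν ξ):
  E: 49.4 − 2(19.5) = 10.4
  D: 0 + 1(19.5) = 19.5

19.5 mol/s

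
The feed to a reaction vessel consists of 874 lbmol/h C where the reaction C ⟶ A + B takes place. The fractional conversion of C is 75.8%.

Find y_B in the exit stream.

C reacted = 0.758 × 874 = 662.5 lbmol/h; ν_C = −1, so ξ = 662.5/1 = 662.5 lbmol/h.
Outlet amounts (n = n₀ + ν ξ):
  C: 874 − 1(662.5) = 211.5
  A: 0 + 1(662.5) = 662.5
  B: 0 + 1(662.5) = 662.5
Total out = 1536 lbmol/h; y_B = 662.5 / 1536 = 0.4312.

0.431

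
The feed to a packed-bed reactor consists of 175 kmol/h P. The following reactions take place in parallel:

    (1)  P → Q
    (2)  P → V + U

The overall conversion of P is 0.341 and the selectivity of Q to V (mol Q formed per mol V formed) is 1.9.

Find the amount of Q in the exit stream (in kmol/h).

39.1 kmol/h

Conversion of P: P consumed = 0.341 × 175 = 59.68 kmol/h = 1ξ₁ + 1ξ₂.
Selectivity: 1ξ₁ / (1ξ₂) = 1.9 → ξ₁ = 1.9 ξ₂.
Substitute: (1·1.9 + 1) ξ₂ = 59.68 → ξ₂ = 20.58 kmol/h, ξ₁ = 39.1 kmol/h.
Outlet amounts (n = n₀ + Σ ν·ξ):
  P: 175 − 1(39.1) − 1(20.58) = 115.3
  Q: 0 + 1(39.1) = 39.1
  V: 0 + 1(20.58) = 20.58
  U: 0 + 1(20.58) = 20.58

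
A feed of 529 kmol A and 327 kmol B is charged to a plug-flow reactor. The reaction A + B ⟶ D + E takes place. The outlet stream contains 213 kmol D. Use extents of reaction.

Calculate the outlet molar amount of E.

213 kmol

For D: n = n₀ + 1ξ → 213 = 0 + 1ξ, giving ξ = 213 kmol.
Outlet amounts (n = n₀ + ν ξ):
  A: 529 − 1(213) = 316
  B: 327 − 1(213) = 114
  D: 0 + 1(213) = 213
  E: 0 + 1(213) = 213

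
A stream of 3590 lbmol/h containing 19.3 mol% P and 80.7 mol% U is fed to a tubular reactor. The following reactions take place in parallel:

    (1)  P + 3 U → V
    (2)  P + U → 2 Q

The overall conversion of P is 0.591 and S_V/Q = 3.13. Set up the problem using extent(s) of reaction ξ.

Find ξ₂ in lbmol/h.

ξ₂ = 56.4 lbmol/h

Conversion of P: P consumed = 0.591 × 692.9 = 409.5 lbmol/h = 1ξ₁ + 1ξ₂.
Selectivity: 1ξ₁ / (2ξ₂) = 3.13 → ξ₁ = 6.26 ξ₂.
Substitute: (1·6.26 + 1) ξ₂ = 409.5 → ξ₂ = 56.4 lbmol/h, ξ₁ = 353.1 lbmol/h.
Outlet amounts (n = n₀ + Σ ν·ξ):
  P: 692.9 − 1(353.1) − 1(56.4) = 283.4
  U: 2897 − 3(353.1) − 1(56.4) = 1781
  V: 0 + 1(353.1) = 353.1
  Q: 0 + 2(56.4) = 112.8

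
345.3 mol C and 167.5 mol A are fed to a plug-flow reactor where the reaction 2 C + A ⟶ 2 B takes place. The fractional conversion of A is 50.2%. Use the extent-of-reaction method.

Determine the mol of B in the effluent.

168 mol

A reacted = 0.502 × 167.5 = 84.08 mol; ν_A = −1, so ξ = 84.08/1 = 84.08 mol.
Outlet amounts (n = n₀ + ν ξ):
  C: 345.3 − 2(84.08) = 177.1
  A: 167.5 − 1(84.08) = 83.42
  B: 0 + 2(84.08) = 168.2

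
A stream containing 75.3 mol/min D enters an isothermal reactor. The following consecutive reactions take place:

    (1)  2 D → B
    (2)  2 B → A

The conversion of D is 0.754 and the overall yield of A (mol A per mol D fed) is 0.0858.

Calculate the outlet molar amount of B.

15.5 mol/min

Conversion of D: D consumed = 2ξ₁ = 0.754 × 75.3 → ξ₁ = 28.39 mol/min.
Yield of A: 1ξ₂ / 75.3 = 0.0858 → ξ₂ = 6.461 mol/min.
Outlet amounts (n = n₀ + Σ ν·ξ):
  D: 75.3 − 2(28.39) = 18.52
  B: 0 + 1(28.39) − 2(6.461) = 15.47
  A: 0 + 1(6.461) = 6.461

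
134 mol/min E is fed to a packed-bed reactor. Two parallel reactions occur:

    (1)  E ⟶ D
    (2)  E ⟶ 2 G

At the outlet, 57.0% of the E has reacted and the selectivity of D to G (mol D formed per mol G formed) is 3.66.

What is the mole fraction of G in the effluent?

0.128

Conversion of E: E consumed = 0.57 × 134 = 76.38 mol/min = 1ξ₁ + 1ξ₂.
Selectivity: 1ξ₁ / (2ξ₂) = 3.66 → ξ₁ = 7.32 ξ₂.
Substitute: (1·7.32 + 1) ξ₂ = 76.38 → ξ₂ = 9.18 mol/min, ξ₁ = 67.2 mol/min.
Outlet amounts (n = n₀ + Σ ν·ξ):
  E: 134 − 1(67.2) − 1(9.18) = 57.62
  D: 0 + 1(67.2) = 67.2
  G: 0 + 2(9.18) = 18.36
Total out = 143.2 mol/min; y_G = 18.36 / 143.2 = 0.1282.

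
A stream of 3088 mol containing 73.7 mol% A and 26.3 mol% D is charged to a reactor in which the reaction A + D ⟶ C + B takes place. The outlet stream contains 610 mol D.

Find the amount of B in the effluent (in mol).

For D: n = n₀ − 1ξ → 610 = 812.1 − 1ξ, giving ξ = 202.1 mol.
Outlet amounts (n = n₀ + ν ξ):
  A: 2276 − 1(202.1) = 2074
  D: 812.1 − 1(202.1) = 610
  C: 0 + 1(202.1) = 202.1
  B: 0 + 1(202.1) = 202.1

202 mol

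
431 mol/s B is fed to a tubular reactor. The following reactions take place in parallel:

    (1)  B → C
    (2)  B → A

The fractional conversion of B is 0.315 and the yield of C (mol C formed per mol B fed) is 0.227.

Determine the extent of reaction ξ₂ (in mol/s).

ξ₂ = 37.9 mol/s

Yield of C: 1ξ₁ / 431 = 0.227 → ξ₁ = 97.84 mol/s.
Conversion of B: 1ξ₁ + 1ξ₂ = 0.315 × 431 = 135.8 → ξ₂ = 37.93 mol/s.
Outlet amounts (n = n₀ + Σ ν·ξ):
  B: 431 − 1(97.84) − 1(37.93) = 295.2
  C: 0 + 1(97.84) = 97.84
  A: 0 + 1(37.93) = 37.93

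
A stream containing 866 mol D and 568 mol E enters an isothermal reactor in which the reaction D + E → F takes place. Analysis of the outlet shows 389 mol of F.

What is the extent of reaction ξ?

For F: n = n₀ + 1ξ → 389 = 0 + 1ξ, giving ξ = 389 mol.
Outlet amounts (n = n₀ + ν ξ):
  D: 866 − 1(389) = 477
  E: 568 − 1(389) = 179
  F: 0 + 1(389) = 389

ξ = 389 mol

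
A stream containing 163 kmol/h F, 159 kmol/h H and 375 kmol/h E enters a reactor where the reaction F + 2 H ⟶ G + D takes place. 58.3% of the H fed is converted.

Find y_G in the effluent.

H reacted = 0.583 × 159 = 92.7 kmol/h; ν_H = −2, so ξ = 92.7/2 = 46.35 kmol/h.
Outlet amounts (n = n₀ + ν ξ):
  F: 163 − 1(46.35) = 116.7
  H: 159 − 2(46.35) = 66.3
  G: 0 + 1(46.35) = 46.35
  D: 0 + 1(46.35) = 46.35
  E: 375 (inert)
Total out = 650.7 kmol/h; y_G = 46.35 / 650.7 = 0.07123.

0.0712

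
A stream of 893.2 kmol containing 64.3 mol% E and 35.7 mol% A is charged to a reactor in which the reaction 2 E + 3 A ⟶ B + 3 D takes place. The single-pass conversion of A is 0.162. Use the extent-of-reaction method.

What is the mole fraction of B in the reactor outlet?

0.0197

A reacted = 0.162 × 318.9 = 51.66 kmol; ν_A = −3, so ξ = 51.66/3 = 17.22 kmol.
Outlet amounts (n = n₀ + ν ξ):
  E: 574.3 − 2(17.22) = 539.9
  A: 318.9 − 3(17.22) = 267.2
  B: 0 + 1(17.22) = 17.22
  D: 0 + 3(17.22) = 51.66
Total out = 876 kmol; y_B = 17.22 / 876 = 0.01966.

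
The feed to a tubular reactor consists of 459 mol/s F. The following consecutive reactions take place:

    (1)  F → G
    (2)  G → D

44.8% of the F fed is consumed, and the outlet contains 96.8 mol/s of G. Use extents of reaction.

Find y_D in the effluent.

Conversion of F: F consumed = 1ξ₁ = 0.448 × 459 → ξ₁ = 205.6 mol/s.
G balance: n_G = 0 + 1ξ₁ − 1ξ₂ = 96.8 → ξ₂ = (1·205.6 − 96.8)/1 = 108.8 mol/s.
Outlet amounts (n = n₀ + Σ ν·ξ):
  F: 459 − 1(205.6) = 253.4
  G: 0 + 1(205.6) − 1(108.8) = 96.8
  D: 0 + 1(108.8) = 108.8
Total out = 459 mol/s; y_D = 108.8 / 459 = 0.2371.

0.237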